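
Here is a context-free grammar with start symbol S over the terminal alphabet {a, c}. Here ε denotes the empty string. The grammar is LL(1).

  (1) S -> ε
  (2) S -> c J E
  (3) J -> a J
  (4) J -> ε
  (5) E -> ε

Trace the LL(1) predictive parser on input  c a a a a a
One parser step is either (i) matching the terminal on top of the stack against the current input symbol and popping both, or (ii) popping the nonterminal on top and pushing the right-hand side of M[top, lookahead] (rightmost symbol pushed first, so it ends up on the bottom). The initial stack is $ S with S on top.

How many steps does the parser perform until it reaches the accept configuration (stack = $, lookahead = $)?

14

step 1: stack=$ S  input=c a a a a a $  — expand S -> c J E
step 2: stack=$ E J c  input=c a a a a a $  — match c
step 3: stack=$ E J  input=a a a a a $  — expand J -> a J
step 4: stack=$ E J a  input=a a a a a $  — match a
step 5: stack=$ E J  input=a a a a $  — expand J -> a J
step 6: stack=$ E J a  input=a a a a $  — match a
step 7: stack=$ E J  input=a a a $  — expand J -> a J
step 8: stack=$ E J a  input=a a a $  — match a
step 9: stack=$ E J  input=a a $  — expand J -> a J
step 10: stack=$ E J a  input=a a $  — match a
step 11: stack=$ E J  input=a $  — expand J -> a J
step 12: stack=$ E J a  input=a $  — match a
step 13: stack=$ E J  input=$  — expand J -> ε
step 14: stack=$ E  input=$  — expand E -> ε
Accept reached after 14 steps.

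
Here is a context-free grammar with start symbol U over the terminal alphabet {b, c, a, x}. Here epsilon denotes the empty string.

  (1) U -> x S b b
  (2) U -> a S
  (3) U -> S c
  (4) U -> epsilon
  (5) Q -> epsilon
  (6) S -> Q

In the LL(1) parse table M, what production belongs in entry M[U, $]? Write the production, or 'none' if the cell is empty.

U -> epsilon

FIRST(Q): from Q->epsilon we get {epsilon}. So FIRST(Q) = {epsilon}.
FIRST(S): from S->Q we get {epsilon}. So FIRST(S) = {epsilon}.
FIRST(U): from U->x S b b we get {x}; from U->a S we get {a}; from U->S c we get {c}; from U->epsilon we get {epsilon}. So FIRST(U) = {epsilon, a, c, x}.
FOLLOW(U) includes $ since U is the start symbol.
FOLLOW(U): U appears on no right-hand side. Thus FOLLOW(U) = {$}.
For U -> x S b b: FIRST(x S b b) = {x}, so it goes in M[U, t] for t ∈ {x}.
For U -> a S: FIRST(a S) = {a}, so it goes in M[U, t] for t ∈ {a}.
For U -> S c: FIRST(S c) = {c}, so it goes in M[U, t] for t ∈ {c}.
For U -> epsilon: FIRST(epsilon) = {epsilon}, so it goes in M[U, t] for t ∈ {}; since epsilon ∈ FIRST, also for every t ∈ FOLLOW(U) = {$}.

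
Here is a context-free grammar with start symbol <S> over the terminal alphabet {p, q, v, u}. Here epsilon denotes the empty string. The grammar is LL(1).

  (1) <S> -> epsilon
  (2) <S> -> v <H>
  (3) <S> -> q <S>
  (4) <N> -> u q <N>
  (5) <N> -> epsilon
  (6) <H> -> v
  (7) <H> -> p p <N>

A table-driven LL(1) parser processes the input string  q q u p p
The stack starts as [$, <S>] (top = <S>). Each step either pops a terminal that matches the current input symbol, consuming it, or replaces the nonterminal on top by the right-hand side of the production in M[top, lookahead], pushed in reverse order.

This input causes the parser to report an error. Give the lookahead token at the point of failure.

u

step 1: stack=$ <S>  input=q q u p p $  — expand <S> -> q <S>
step 2: stack=$ <S> q  input=q q u p p $  — match q
step 3: stack=$ <S>  input=q u p p $  — expand <S> -> q <S>
step 4: stack=$ <S> q  input=q u p p $  — match q
step 5: stack=$ <S>  input=u p p $  — error: M[<S>, u] is empty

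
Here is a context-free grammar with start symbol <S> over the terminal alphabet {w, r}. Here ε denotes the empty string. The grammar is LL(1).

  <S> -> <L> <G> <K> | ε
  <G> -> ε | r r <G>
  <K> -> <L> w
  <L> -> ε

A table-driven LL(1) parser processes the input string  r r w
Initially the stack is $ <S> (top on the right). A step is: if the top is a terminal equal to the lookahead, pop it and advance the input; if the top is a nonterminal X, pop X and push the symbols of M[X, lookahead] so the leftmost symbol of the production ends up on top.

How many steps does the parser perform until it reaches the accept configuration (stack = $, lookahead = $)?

     Stack          Input    Action
  1  $ <S>          r r w $  expand <S> -> <L> <G> <K>
  2  $ <K> <G> <L>  r r w $  expand <L> -> ε
  3  $ <K> <G>      r r w $  expand <G> -> r r <G>
  4  $ <K> <G> r r  r r w $  match r
  5  $ <K> <G> r    r w $    match r
  6  $ <K> <G>      w $      expand <G> -> ε
  7  $ <K>          w $      expand <K> -> <L> w
  8  $ w <L>        w $      expand <L> -> ε
  9  $ w            w $      match w
Accept reached after 9 steps.

9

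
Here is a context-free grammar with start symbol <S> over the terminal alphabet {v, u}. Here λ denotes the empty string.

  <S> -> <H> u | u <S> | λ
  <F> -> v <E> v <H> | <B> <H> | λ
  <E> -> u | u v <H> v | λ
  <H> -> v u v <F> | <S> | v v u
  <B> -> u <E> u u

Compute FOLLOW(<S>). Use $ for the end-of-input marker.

{$, u, v}

FIRST(<E>) = {λ, u}
FIRST(<B>) = {u}
FIRST(<F>) = {λ, u, v}  (via <B> <H>)
FIRST(<S>) = {λ, u, v}  (via <H> u)
FIRST(<H>) = {λ, u, v}  (via <S>)
FOLLOW(<S>) includes $ since <S> is the start symbol.
FOLLOW(<E>): in <F>->v <E> v <H>, <E> is followed by v <H> with FIRST {v}; in <B>->u <E> u u, <E> is followed by u u with FIRST {u}. Thus FOLLOW(<E>) = {u, v}.
FOLLOW(<S>): in <S>->u <S>, the suffix after <S> is empty (adds nothing new); in <H>-><S>, the suffix after <S> is empty, so FOLLOW(<S>) ⊇ FOLLOW(<H>) = {u, v}. Thus FOLLOW(<S>) = {$, u, v}.
FOLLOW(<F>): in <H>->v u v <F>, the suffix after <F> is empty, so FOLLOW(<F>) ⊇ FOLLOW(<H>) = {u, v}. Thus FOLLOW(<F>) = {u, v}.
FOLLOW(<H>): in <S>-><H> u, <H> is followed by u with FIRST {u}; in <F>->v <E> v <H>, the suffix after <H> is empty, so FOLLOW(<H>) ⊇ FOLLOW(<F>) = {u, v}; in <F>-><B> <H>, the suffix after <H> is empty, so FOLLOW(<H>) ⊇ FOLLOW(<F>) = {u, v}; in <E>->u v <H> v, <H> is followed by v with FIRST {v}. Thus FOLLOW(<H>) = {u, v}.
FOLLOW(<B>): in <F>-><B> <H>, <B> is followed by <H> with FIRST {λ, u, v}; in <F>-><B> <H>, the suffix after <B> is nullable, so FOLLOW(<B>) ⊇ FOLLOW(<F>) = {u, v}. Thus FOLLOW(<B>) = {u, v}.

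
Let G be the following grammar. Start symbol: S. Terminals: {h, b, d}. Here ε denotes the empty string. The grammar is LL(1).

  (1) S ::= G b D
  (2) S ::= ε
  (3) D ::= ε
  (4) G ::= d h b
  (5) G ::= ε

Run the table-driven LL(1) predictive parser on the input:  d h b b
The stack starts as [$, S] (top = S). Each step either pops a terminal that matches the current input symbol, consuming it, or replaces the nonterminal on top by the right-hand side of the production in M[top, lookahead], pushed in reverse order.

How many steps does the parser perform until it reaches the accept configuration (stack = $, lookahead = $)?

step 1: stack=$ S  input=d h b b $  — expand S ::= G b D
step 2: stack=$ D b G  input=d h b b $  — expand G ::= d h b
step 3: stack=$ D b b h d  input=d h b b $  — match d
step 4: stack=$ D b b h  input=h b b $  — match h
step 5: stack=$ D b b  input=b b $  — match b
step 6: stack=$ D b  input=b $  — match b
step 7: stack=$ D  input=$  — expand D ::= ε
Accept reached after 7 steps.

7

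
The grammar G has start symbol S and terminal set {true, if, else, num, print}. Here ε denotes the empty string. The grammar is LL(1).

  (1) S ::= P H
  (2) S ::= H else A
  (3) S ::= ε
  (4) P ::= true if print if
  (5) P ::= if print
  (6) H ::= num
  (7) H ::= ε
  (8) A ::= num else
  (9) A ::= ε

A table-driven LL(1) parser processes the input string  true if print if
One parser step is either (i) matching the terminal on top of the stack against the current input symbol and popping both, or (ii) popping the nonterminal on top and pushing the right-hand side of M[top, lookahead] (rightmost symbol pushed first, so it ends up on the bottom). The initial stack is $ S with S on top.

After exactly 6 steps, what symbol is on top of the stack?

     Stack                 Input               Action
  1  $ S                   true if print if $  expand S ::= P H
  2  $ H P                 true if print if $  expand P ::= true if print if
  3  $ H if print if true  true if print if $  match true
  4  $ H if print if       if print if $       match if
  5  $ H if print          print if $          match print
  6  $ H if                if $                match if
Stack after step 6: $ H (top = H).

H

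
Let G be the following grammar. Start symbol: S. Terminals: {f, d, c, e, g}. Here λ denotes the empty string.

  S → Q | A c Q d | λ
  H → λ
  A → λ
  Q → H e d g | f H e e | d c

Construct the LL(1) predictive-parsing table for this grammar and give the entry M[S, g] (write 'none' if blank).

none

FIRST(H): from H→λ we get {λ}. So FIRST(H) = {λ}.
FIRST(A): from A→λ we get {λ}. So FIRST(A) = {λ}.
FIRST(Q): from Q→H e d g we get {e}; from Q→f H e e we get {f}; from Q→d c we get {d}. So FIRST(Q) = {d, e, f}.
FIRST(S): from S→Q we get {d, e, f}; from S→A c Q d we get {c}; from S→λ we get {λ}. So FIRST(S) = {λ, c, d, e, f}.
FOLLOW(S) includes $ since S is the start symbol.
FOLLOW(S): S appears on no right-hand side. Thus FOLLOW(S) = {$}.
For S → Q: FIRST(Q) = {d, e, f}, so it goes in M[S, t] for t ∈ {d, e, f}.
For S → A c Q d: FIRST(A c Q d) = {c}, so it goes in M[S, t] for t ∈ {c}.
For S → λ: FIRST(λ) = {λ}, so it goes in M[S, t] for t ∈ {}; since λ ∈ FIRST, also for every t ∈ FOLLOW(S) = {$}.
None of these place a production in M[S, g].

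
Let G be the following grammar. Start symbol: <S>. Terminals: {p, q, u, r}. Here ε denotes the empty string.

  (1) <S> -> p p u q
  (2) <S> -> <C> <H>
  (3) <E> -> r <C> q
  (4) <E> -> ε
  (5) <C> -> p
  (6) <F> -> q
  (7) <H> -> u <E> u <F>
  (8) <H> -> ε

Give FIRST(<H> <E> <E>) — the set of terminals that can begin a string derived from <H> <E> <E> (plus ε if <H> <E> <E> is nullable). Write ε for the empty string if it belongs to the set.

{ε, r, u}

FIRST(<E>) = {ε, r}
FIRST(<C>) = {p}
FIRST(<F>) = {q}
FIRST(<H>) = {ε, u}
FIRST(<S>) = {p}  (via <C> <H>)
FIRST(<H> <E> <E>): take FIRST of each symbol in turn, carrying on past any symbol whose FIRST contains ε; result {ε, r, u}.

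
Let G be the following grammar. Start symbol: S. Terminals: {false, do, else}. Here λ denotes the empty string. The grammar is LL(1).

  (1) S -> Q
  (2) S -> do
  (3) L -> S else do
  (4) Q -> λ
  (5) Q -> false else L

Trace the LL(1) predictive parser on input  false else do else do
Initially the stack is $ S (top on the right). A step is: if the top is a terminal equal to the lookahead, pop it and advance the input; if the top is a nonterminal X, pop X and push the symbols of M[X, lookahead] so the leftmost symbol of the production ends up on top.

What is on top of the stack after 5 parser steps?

S

step 1: stack=$ S  input=false else do else do $  — expand S -> Q
step 2: stack=$ Q  input=false else do else do $  — expand Q -> false else L
step 3: stack=$ L else false  input=false else do else do $  — match false
step 4: stack=$ L else  input=else do else do $  — match else
step 5: stack=$ L  input=do else do $  — expand L -> S else do
Stack after step 5: $ do else S (top = S).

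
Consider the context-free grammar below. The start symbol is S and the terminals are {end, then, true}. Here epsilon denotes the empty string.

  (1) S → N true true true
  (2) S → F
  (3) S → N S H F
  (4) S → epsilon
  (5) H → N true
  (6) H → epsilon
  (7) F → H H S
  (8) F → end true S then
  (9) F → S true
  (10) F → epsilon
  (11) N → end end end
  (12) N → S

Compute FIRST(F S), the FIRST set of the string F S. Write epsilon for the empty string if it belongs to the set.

FIRST(S): from S→N true true true we get {end, true}; from S→F we get {epsilon, end, true}; from S→N S H F we get {epsilon, end, true}; from S→epsilon we get {epsilon}. So FIRST(S) = {epsilon, end, true}.
FIRST(N): from N→end end end we get {end}; from N→S we get {epsilon, end, true}. So FIRST(N) = {epsilon, end, true}.
FIRST(H): from H→N true we get {end, true}; from H→epsilon we get {epsilon}. So FIRST(H) = {epsilon, end, true}.
FIRST(F): from F→H H S we get {epsilon, end, true}; from F→end true S then we get {end}; from F→S true we get {end, true}; from F→epsilon we get {epsilon}. So FIRST(F) = {epsilon, end, true}.
FIRST(F S): take FIRST of each symbol in turn, carrying on past any symbol whose FIRST contains epsilon; result {epsilon, end, true}.

{epsilon, end, true}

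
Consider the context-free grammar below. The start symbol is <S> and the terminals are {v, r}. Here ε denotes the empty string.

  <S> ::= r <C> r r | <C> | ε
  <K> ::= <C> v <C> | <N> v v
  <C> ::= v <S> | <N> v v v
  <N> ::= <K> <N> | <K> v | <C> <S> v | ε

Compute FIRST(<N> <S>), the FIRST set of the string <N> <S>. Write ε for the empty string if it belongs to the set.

FIRST(<S>) = {ε, r, v}  (via <C>)
FIRST(<K>) = {v}  (via <C> v <C>, <N> v v)
FIRST(<C>) = {v}  (via <N> v v v)
FIRST(<N>) = {ε, v}  (via <K> <N>, <K> v, <C> <S> v)
FIRST(<N> <S>): take FIRST of each symbol in turn, carrying on past any symbol whose FIRST contains ε; result {ε, r, v}.

{ε, r, v}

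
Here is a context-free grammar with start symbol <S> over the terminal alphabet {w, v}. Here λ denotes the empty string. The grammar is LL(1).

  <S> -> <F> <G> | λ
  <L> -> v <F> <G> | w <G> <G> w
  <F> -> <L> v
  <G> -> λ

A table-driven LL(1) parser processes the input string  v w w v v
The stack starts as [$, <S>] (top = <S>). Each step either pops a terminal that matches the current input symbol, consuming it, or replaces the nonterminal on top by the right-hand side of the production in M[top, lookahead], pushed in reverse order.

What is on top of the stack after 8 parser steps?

step 1: stack=$ <S>  input=v w w v v $  — expand <S> -> <F> <G>
step 2: stack=$ <G> <F>  input=v w w v v $  — expand <F> -> <L> v
step 3: stack=$ <G> v <L>  input=v w w v v $  — expand <L> -> v <F> <G>
step 4: stack=$ <G> v <G> <F> v  input=v w w v v $  — match v
step 5: stack=$ <G> v <G> <F>  input=w w v v $  — expand <F> -> <L> v
step 6: stack=$ <G> v <G> v <L>  input=w w v v $  — expand <L> -> w <G> <G> w
step 7: stack=$ <G> v <G> v w <G> <G> w  input=w w v v $  — match w
step 8: stack=$ <G> v <G> v w <G> <G>  input=w v v $  — expand <G> -> λ
Stack after step 8: $ <G> v <G> v w <G> (top = <G>).

<G>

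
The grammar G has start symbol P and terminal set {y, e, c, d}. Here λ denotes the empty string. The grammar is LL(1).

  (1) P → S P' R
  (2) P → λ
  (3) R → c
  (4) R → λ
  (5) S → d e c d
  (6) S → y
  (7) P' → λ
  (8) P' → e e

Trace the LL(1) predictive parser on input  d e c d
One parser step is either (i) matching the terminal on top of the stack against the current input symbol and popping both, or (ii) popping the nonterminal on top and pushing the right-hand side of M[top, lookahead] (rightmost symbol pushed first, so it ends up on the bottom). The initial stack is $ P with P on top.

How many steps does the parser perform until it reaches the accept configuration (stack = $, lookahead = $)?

8

     Stack           Input      Action
  1  $ P             d e c d $  expand P → S P' R
  2  $ R P' S        d e c d $  expand S → d e c d
  3  $ R P' d c e d  d e c d $  match d
  4  $ R P' d c e    e c d $    match e
  5  $ R P' d c      c d $      match c
  6  $ R P' d        d $        match d
  7  $ R P'          $          expand P' → λ
  8  $ R             $          expand R → λ
Accept reached after 8 steps.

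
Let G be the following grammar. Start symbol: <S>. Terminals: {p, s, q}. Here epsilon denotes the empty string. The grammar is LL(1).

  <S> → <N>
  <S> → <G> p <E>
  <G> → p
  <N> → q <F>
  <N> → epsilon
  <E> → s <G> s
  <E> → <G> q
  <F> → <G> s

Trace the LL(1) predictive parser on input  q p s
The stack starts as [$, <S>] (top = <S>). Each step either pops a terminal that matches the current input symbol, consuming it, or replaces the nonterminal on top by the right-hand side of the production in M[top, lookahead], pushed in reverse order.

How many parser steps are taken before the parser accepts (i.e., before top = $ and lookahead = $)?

7

step 1: stack=$ <S>  input=q p s $  — expand <S> → <N>
step 2: stack=$ <N>  input=q p s $  — expand <N> → q <F>
step 3: stack=$ <F> q  input=q p s $  — match q
step 4: stack=$ <F>  input=p s $  — expand <F> → <G> s
step 5: stack=$ s <G>  input=p s $  — expand <G> → p
step 6: stack=$ s p  input=p s $  — match p
step 7: stack=$ s  input=s $  — match s
Accept reached after 7 steps.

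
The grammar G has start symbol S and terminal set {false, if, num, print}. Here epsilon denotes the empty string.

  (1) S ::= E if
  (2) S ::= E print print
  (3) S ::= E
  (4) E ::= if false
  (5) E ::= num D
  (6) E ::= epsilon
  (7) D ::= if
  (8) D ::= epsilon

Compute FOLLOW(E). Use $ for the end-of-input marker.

{$, if, print}

FIRST(E) = {epsilon, if, num}
FIRST(D) = {epsilon, if}
FIRST(S) = {epsilon, if, num, print}  (via E if, E print print, E)
FOLLOW(S) includes $ since S is the start symbol.
FOLLOW(S): S appears on no right-hand side. Thus FOLLOW(S) = {$}.
FOLLOW(E): in S::=E if, E is followed by if with FIRST {if}; in S::=E print print, E is followed by print print with FIRST {print}; in S::=E, the suffix after E is empty, so FOLLOW(E) ⊇ FOLLOW(S) = {$}. Thus FOLLOW(E) = {$, if, print}.
FOLLOW(D): in E::=num D, the suffix after D is empty, so FOLLOW(D) ⊇ FOLLOW(E) = {$, if, print}. Thus FOLLOW(D) = {$, if, print}.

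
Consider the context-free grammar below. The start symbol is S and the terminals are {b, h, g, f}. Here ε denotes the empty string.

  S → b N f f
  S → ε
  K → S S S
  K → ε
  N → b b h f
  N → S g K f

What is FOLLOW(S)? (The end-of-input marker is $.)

{$, b, f, g}

FIRST(S): from S→b N f f we get {b}; from S→ε we get {ε}. So FIRST(S) = {ε, b}.
FIRST(K): from K→S S S we get {ε, b}; from K→ε we get {ε}. So FIRST(K) = {ε, b}.
FIRST(N): from N→b b h f we get {b}; from N→S g K f we get {b, g}. So FIRST(N) = {b, g}.
FOLLOW(S) includes $ since S is the start symbol.
FOLLOW(K): in N→S g K f, K is followed by f with FIRST {f}. Thus FOLLOW(K) = {f}.
FOLLOW(S): in K→S S S (occurrence 1), S is followed by S S with FIRST {ε, b}; in K→S S S (occurrence 1), the suffix after S is nullable, so FOLLOW(S) ⊇ FOLLOW(K) = {f}; in K→S S S (occurrence 2), S is followed by S with FIRST {ε, b}; in K→S S S (occurrence 2), the suffix after S is nullable, so FOLLOW(S) ⊇ FOLLOW(K) = {f}; in K→S S S (occurrence 3), the suffix after S is empty, so FOLLOW(S) ⊇ FOLLOW(K) = {f}; in N→S g K f, S is followed by g K f with FIRST {g}. Thus FOLLOW(S) = {$, b, f, g}.
FOLLOW(N): in S→b N f f, N is followed by f f with FIRST {f}. Thus FOLLOW(N) = {f}.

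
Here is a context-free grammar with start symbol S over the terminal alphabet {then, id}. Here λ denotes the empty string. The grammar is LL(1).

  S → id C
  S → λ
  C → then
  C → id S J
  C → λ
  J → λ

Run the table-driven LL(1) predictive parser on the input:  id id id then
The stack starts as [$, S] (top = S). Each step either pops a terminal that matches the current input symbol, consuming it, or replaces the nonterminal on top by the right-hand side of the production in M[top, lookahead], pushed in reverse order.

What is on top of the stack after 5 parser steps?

id

     Stack     Input            Action
  1  $ S       id id id then $  expand S → id C
  2  $ C id    id id id then $  match id
  3  $ C       id id then $     expand C → id S J
  4  $ J S id  id id then $     match id
  5  $ J S     id then $        expand S → id C
Stack after step 5: $ J C id (top = id).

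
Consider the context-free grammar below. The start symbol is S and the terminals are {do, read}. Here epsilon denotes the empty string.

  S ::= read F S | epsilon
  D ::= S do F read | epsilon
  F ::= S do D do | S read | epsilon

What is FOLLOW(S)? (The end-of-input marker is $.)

FIRST(S) = {epsilon, read}
FIRST(D) = {epsilon, do, read}  (via S do F read)
FIRST(F) = {epsilon, do, read}  (via S do D do, S read)
FOLLOW(S) includes $ since S is the start symbol.
FOLLOW(S): in S::=read F S, the suffix after S is empty (adds nothing new); in D::=S do F read, S is followed by do F read with FIRST {do}; in F::=S do D do, S is followed by do D do with FIRST {do}; in F::=S read, S is followed by read with FIRST {read}. Thus FOLLOW(S) = {$, do, read}.
FOLLOW(D): in F::=S do D do, D is followed by do with FIRST {do}. Thus FOLLOW(D) = {do}.
FOLLOW(F): in S::=read F S, F is followed by S with FIRST {epsilon, read}; in S::=read F S, the suffix after F is nullable, so FOLLOW(F) ⊇ FOLLOW(S) = {$, do, read}; in D::=S do F read, F is followed by read with FIRST {read}. Thus FOLLOW(F) = {$, do, read}.

{$, do, read}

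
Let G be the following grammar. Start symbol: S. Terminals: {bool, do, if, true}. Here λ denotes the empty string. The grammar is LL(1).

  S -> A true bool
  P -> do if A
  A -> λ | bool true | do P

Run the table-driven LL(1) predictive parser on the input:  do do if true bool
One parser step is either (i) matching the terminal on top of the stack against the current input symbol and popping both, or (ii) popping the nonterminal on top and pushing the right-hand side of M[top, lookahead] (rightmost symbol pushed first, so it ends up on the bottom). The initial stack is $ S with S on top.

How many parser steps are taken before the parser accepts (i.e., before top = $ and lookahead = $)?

9

step 1: stack=$ S  input=do do if true bool $  — expand S -> A true bool
step 2: stack=$ bool true A  input=do do if true bool $  — expand A -> do P
step 3: stack=$ bool true P do  input=do do if true bool $  — match do
step 4: stack=$ bool true P  input=do if true bool $  — expand P -> do if A
step 5: stack=$ bool true A if do  input=do if true bool $  — match do
step 6: stack=$ bool true A if  input=if true bool $  — match if
step 7: stack=$ bool true A  input=true bool $  — expand A -> λ
step 8: stack=$ bool true  input=true bool $  — match true
step 9: stack=$ bool  input=bool $  — match bool
Accept reached after 9 steps.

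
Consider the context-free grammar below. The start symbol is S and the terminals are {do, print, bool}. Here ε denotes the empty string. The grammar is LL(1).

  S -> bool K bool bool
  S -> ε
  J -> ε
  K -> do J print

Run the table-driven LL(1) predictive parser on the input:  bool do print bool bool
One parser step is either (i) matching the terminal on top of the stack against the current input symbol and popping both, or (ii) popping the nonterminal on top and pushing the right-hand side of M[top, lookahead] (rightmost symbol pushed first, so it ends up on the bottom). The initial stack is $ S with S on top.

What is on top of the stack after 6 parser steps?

     Stack                   Input                      Action
  1  $ S                     bool do print bool bool $  expand S -> bool K bool bool
  2  $ bool bool K bool      bool do print bool bool $  match bool
  3  $ bool bool K           do print bool bool $       expand K -> do J print
  4  $ bool bool print J do  do print bool bool $       match do
  5  $ bool bool print J     print bool bool $          expand J -> ε
  6  $ bool bool print       print bool bool $          match print
Stack after step 6: $ bool bool (top = bool).

bool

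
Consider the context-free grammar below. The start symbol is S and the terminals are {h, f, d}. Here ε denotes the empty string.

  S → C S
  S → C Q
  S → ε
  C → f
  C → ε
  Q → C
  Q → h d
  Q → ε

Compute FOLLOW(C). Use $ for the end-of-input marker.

{$, f, h}

FIRST(C): from C→f we get {f}; from C→ε we get {ε}. So FIRST(C) = {ε, f}.
FIRST(Q): from Q→C we get {ε, f}; from Q→h d we get {h}; from Q→ε we get {ε}. So FIRST(Q) = {ε, f, h}.
FIRST(S): from S→C S we get {ε, f, h}; from S→C Q we get {ε, f, h}; from S→ε we get {ε}. So FIRST(S) = {ε, f, h}.
FOLLOW(S) includes $ since S is the start symbol.
FOLLOW(S): in S→C S, the suffix after S is empty (adds nothing new). Thus FOLLOW(S) = {$}.
FOLLOW(Q): in S→C Q, the suffix after Q is empty, so FOLLOW(Q) ⊇ FOLLOW(S) = {$}. Thus FOLLOW(Q) = {$}.
FOLLOW(C): in S→C S, C is followed by S with FIRST {ε, f, h}; in S→C S, the suffix after C is nullable, so FOLLOW(C) ⊇ FOLLOW(S) = {$}; in S→C Q, C is followed by Q with FIRST {ε, f, h}; in S→C Q, the suffix after C is nullable, so FOLLOW(C) ⊇ FOLLOW(S) = {$}; in Q→C, the suffix after C is empty, so FOLLOW(C) ⊇ FOLLOW(Q) = {$}. Thus FOLLOW(C) = {$, f, h}.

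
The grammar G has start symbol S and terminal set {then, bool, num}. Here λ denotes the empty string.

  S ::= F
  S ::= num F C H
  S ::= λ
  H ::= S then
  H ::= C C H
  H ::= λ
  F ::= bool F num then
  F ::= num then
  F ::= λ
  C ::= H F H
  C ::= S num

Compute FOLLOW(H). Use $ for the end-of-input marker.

FIRST(F): from F::=bool F num then we get {bool}; from F::=num then we get {num}; from F::=λ we get {λ}. So FIRST(F) = {λ, bool, num}.
FIRST(S): from S::=F we get {λ, bool, num}; from S::=num F C H we get {num}; from S::=λ we get {λ}. So FIRST(S) = {λ, bool, num}.
FIRST(H): from H::=S then we get {bool, num, then}; from H::=C C H we get {λ, bool, num, then}; from H::=λ we get {λ}. So FIRST(H) = {λ, bool, num, then}.
FIRST(C): from C::=H F H we get {λ, bool, num, then}; from C::=S num we get {bool, num}. So FIRST(C) = {λ, bool, num, then}.
FOLLOW(S) includes $ since S is the start symbol.
FOLLOW(S): in H::=S then, S is followed by then with FIRST {then}; in C::=S num, S is followed by num with FIRST {num}. Thus FOLLOW(S) = {$, num, then}.
FOLLOW(H): in S::=num F C H, the suffix after H is empty, so FOLLOW(H) ⊇ FOLLOW(S) = {$, num, then}; in H::=C C H, the suffix after H is empty (adds nothing new); in C::=H F H (occurrence 1), H is followed by F H with FIRST {λ, bool, num, then}; in C::=H F H (occurrence 1), the suffix after H is nullable, so FOLLOW(H) ⊇ FOLLOW(C) = {$, bool, num, then}; in C::=H F H (occurrence 2), the suffix after H is empty, so FOLLOW(H) ⊇ FOLLOW(C) = {$, bool, num, then}. Thus FOLLOW(H) = {$, bool, num, then}.
FOLLOW(C): in S::=num F C H, C is followed by H with FIRST {λ, bool, num, then}; in S::=num F C H, the suffix after C is nullable, so FOLLOW(C) ⊇ FOLLOW(S) = {$, num, then}; in H::=C C H (occurrence 1), C is followed by C H with FIRST {λ, bool, num, then}; in H::=C C H (occurrence 1), the suffix after C is nullable, so FOLLOW(C) ⊇ FOLLOW(H) = {$, bool, num, then}; in H::=C C H (occurrence 2), C is followed by H with FIRST {λ, bool, num, then}; in H::=C C H (occurrence 2), the suffix after C is nullable, so FOLLOW(C) ⊇ FOLLOW(H) = {$, bool, num, then}. Thus FOLLOW(C) = {$, bool, num, then}.
FOLLOW(F): in S::=F, the suffix after F is empty, so FOLLOW(F) ⊇ FOLLOW(S) = {$, num, then}; in S::=num F C H, F is followed by C H with FIRST {λ, bool, num, then}; in S::=num F C H, the suffix after F is nullable, so FOLLOW(F) ⊇ FOLLOW(S) = {$, num, then}; in F::=bool F num then, F is followed by num then with FIRST {num}; in C::=H F H, F is followed by H with FIRST {λ, bool, num, then}; in C::=H F H, the suffix after F is nullable, so FOLLOW(F) ⊇ FOLLOW(C) = {$, bool, num, then}. Thus FOLLOW(F) = {$, bool, num, then}.

{$, bool, num, then}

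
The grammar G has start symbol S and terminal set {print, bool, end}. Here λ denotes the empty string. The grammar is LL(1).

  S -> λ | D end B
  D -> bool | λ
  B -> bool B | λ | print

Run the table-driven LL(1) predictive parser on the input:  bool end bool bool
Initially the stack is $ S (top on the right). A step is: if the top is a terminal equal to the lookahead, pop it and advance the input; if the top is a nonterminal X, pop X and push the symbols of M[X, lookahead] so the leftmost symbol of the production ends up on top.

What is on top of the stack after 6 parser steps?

step 1: stack=$ S  input=bool end bool bool $  — expand S -> D end B
step 2: stack=$ B end D  input=bool end bool bool $  — expand D -> bool
step 3: stack=$ B end bool  input=bool end bool bool $  — match bool
step 4: stack=$ B end  input=end bool bool $  — match end
step 5: stack=$ B  input=bool bool $  — expand B -> bool B
step 6: stack=$ B bool  input=bool bool $  — match bool
Stack after step 6: $ B (top = B).

B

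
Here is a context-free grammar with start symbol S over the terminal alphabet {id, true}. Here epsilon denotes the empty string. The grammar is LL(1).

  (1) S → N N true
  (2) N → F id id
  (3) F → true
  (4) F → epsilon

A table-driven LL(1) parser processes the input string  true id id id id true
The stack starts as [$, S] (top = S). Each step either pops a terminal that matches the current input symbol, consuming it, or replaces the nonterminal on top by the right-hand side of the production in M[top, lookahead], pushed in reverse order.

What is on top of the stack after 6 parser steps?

     Stack                Input                    Action
  1  $ S                  true id id id id true $  expand S → N N true
  2  $ true N N           true id id id id true $  expand N → F id id
  3  $ true N id id F     true id id id id true $  expand F → true
  4  $ true N id id true  true id id id id true $  match true
  5  $ true N id id       id id id id true $       match id
  6  $ true N id          id id id true $          match id
Stack after step 6: $ true N (top = N).

N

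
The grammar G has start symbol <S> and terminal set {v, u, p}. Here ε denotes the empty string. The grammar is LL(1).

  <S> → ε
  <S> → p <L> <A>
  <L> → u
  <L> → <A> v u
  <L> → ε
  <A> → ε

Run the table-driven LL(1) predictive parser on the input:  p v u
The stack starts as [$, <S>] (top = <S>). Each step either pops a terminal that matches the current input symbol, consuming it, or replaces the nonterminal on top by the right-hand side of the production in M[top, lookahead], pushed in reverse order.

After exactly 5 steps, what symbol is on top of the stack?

step 1: stack=$ <S>  input=p v u $  — expand <S> → p <L> <A>
step 2: stack=$ <A> <L> p  input=p v u $  — match p
step 3: stack=$ <A> <L>  input=v u $  — expand <L> → <A> v u
step 4: stack=$ <A> u v <A>  input=v u $  — expand <A> → ε
step 5: stack=$ <A> u v  input=v u $  — match v
Stack after step 5: $ <A> u (top = u).

u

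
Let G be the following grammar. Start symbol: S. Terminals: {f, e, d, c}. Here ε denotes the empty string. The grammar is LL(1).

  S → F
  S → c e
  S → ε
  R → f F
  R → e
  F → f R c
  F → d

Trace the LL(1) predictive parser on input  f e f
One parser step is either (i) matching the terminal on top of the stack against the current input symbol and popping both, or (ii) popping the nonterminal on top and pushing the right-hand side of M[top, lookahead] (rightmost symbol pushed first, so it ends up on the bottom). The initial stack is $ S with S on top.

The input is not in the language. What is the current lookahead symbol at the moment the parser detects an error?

     Stack    Input    Action
  1  $ S      f e f $  expand S → F
  2  $ F      f e f $  expand F → f R c
  3  $ c R f  f e f $  match f
  4  $ c R    e f $    expand R → e
  5  $ c e    e f $    match e
  6  $ c      f $      error: top is terminal c but lookahead is f

f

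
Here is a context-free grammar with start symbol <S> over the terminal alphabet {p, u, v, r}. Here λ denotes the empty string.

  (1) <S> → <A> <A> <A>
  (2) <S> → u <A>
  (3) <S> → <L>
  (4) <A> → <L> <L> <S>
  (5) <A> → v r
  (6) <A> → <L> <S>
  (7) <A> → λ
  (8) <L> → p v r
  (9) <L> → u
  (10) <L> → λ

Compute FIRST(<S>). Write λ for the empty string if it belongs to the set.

FIRST(<L>): from <L>→p v r we get {p}; from <L>→u we get {u}; from <L>→λ we get {λ}. So FIRST(<L>) = {λ, p, u}.
FIRST(<S>): from <S>→<A> <A> <A> we get {λ, p, u, v}; from <S>→u <A> we get {u}; from <S>→<L> we get {λ, p, u}. So FIRST(<S>) = {λ, p, u, v}.
FIRST(<A>): from <A>→<L> <L> <S> we get {λ, p, u, v}; from <A>→v r we get {v}; from <A>→<L> <S> we get {λ, p, u, v}; from <A>→λ we get {λ}. So FIRST(<A>) = {λ, p, u, v}.

{λ, p, u, v}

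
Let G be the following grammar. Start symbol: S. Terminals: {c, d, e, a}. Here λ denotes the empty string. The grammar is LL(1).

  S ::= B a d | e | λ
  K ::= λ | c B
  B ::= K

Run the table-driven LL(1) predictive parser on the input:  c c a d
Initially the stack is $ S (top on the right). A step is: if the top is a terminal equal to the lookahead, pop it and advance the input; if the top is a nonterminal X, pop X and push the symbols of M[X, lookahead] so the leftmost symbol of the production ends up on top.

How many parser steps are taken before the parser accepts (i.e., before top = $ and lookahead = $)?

11

step 1: stack=$ S  input=c c a d $  — expand S ::= B a d
step 2: stack=$ d a B  input=c c a d $  — expand B ::= K
step 3: stack=$ d a K  input=c c a d $  — expand K ::= c B
step 4: stack=$ d a B c  input=c c a d $  — match c
step 5: stack=$ d a B  input=c a d $  — expand B ::= K
step 6: stack=$ d a K  input=c a d $  — expand K ::= c B
step 7: stack=$ d a B c  input=c a d $  — match c
step 8: stack=$ d a B  input=a d $  — expand B ::= K
step 9: stack=$ d a K  input=a d $  — expand K ::= λ
step 10: stack=$ d a  input=a d $  — match a
step 11: stack=$ d  input=d $  — match d
Accept reached after 11 steps.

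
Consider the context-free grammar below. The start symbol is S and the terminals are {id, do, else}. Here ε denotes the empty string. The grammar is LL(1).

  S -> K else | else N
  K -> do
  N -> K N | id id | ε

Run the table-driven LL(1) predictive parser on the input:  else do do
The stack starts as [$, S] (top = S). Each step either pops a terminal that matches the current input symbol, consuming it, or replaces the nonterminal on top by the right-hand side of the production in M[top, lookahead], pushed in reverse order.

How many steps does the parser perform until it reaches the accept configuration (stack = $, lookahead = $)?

9

step 1: stack=$ S  input=else do do $  — expand S -> else N
step 2: stack=$ N else  input=else do do $  — match else
step 3: stack=$ N  input=do do $  — expand N -> K N
step 4: stack=$ N K  input=do do $  — expand K -> do
step 5: stack=$ N do  input=do do $  — match do
step 6: stack=$ N  input=do $  — expand N -> K N
step 7: stack=$ N K  input=do $  — expand K -> do
step 8: stack=$ N do  input=do $  — match do
step 9: stack=$ N  input=$  — expand N -> ε
Accept reached after 9 steps.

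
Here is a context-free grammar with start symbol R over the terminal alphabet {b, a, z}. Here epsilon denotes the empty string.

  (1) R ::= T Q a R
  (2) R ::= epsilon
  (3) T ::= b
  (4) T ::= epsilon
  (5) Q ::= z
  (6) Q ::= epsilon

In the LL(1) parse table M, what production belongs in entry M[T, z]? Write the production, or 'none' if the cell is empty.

T ::= epsilon

FIRST(T) = {epsilon, b}
FIRST(Q) = {epsilon, z}
FIRST(R) = {epsilon, a, b, z}  (via T Q a R)
FOLLOW(R) includes $ since R is the start symbol.
FOLLOW(T): in R::=T Q a R, T is followed by Q a R with FIRST {a, z}. Thus FOLLOW(T) = {a, z}.
For T ::= b: FIRST(b) = {b}, so it goes in M[T, t] for t ∈ {b}.
For T ::= epsilon: FIRST(epsilon) = {epsilon}, so it goes in M[T, t] for t ∈ {}; since epsilon ∈ FIRST, also for every t ∈ FOLLOW(T) = {a, z}.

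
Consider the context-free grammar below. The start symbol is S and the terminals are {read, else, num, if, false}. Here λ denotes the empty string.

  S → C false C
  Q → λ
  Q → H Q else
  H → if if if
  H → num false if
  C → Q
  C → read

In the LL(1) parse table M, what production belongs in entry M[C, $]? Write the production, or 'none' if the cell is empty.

FIRST(H): from H→if if if we get {if}; from H→num false if we get {num}. So FIRST(H) = {if, num}.
FIRST(Q): from Q→λ we get {λ}; from Q→H Q else we get {if, num}. So FIRST(Q) = {λ, if, num}.
FIRST(C): from C→Q we get {λ, if, num}; from C→read we get {read}. So FIRST(C) = {λ, if, num, read}.
FIRST(S): from S→C false C we get {false, if, num, read}. So FIRST(S) = {false, if, num, read}.
FOLLOW(S) includes $ since S is the start symbol.
FOLLOW(S): S appears on no right-hand side. Thus FOLLOW(S) = {$}.
FOLLOW(C): in S→C false C (occurrence 1), C is followed by false C with FIRST {false}; in S→C false C (occurrence 2), the suffix after C is empty, so FOLLOW(C) ⊇ FOLLOW(S) = {$}. Thus FOLLOW(C) = {$, false}.
For C → Q: FIRST(Q) = {λ, if, num}, so it goes in M[C, t] for t ∈ {if, num}; since λ ∈ FIRST, also for every t ∈ FOLLOW(C) = {$, false}.
For C → read: FIRST(read) = {read}, so it goes in M[C, t] for t ∈ {read}.

C → Q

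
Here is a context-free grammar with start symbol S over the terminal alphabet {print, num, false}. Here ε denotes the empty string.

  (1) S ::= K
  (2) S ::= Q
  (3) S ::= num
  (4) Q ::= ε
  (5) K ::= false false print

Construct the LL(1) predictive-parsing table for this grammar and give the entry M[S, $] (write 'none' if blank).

FIRST(Q): from Q::=ε we get {ε}. So FIRST(Q) = {ε}.
FIRST(K): from K::=false false print we get {false}. So FIRST(K) = {false}.
FIRST(S): from S::=K we get {false}; from S::=Q we get {ε}; from S::=num we get {num}. So FIRST(S) = {ε, false, num}.
FOLLOW(S) includes $ since S is the start symbol.
FOLLOW(S): S appears on no right-hand side. Thus FOLLOW(S) = {$}.
For S ::= K: FIRST(K) = {false}, so it goes in M[S, t] for t ∈ {false}.
For S ::= Q: FIRST(Q) = {ε}, so it goes in M[S, t] for t ∈ {}; since ε ∈ FIRST, also for every t ∈ FOLLOW(S) = {$}.
For S ::= num: FIRST(num) = {num}, so it goes in M[S, t] for t ∈ {num}.

S ::= Q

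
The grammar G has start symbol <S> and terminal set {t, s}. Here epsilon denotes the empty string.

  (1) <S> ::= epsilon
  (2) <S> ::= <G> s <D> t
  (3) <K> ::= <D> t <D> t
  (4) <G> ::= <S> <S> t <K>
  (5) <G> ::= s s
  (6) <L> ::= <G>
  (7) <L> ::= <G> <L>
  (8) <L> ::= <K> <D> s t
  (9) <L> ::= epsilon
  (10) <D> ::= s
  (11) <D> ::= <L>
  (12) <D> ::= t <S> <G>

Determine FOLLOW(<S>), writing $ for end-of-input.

{$, s, t}

FIRST(<S>): from <S>::=epsilon we get {epsilon}; from <S>::=<G> s <D> t we get {s, t}. So FIRST(<S>) = {epsilon, s, t}.
FIRST(<G>): from <G>::=<S> <S> t <K> we get {s, t}; from <G>::=s s we get {s}. So FIRST(<G>) = {s, t}.
FIRST(<K>): from <K>::=<D> t <D> t we get {s, t}. So FIRST(<K>) = {s, t}.
FIRST(<L>): from <L>::=<G> we get {s, t}; from <L>::=<G> <L> we get {s, t}; from <L>::=<K> <D> s t we get {s, t}; from <L>::=epsilon we get {epsilon}. So FIRST(<L>) = {epsilon, s, t}.
FIRST(<D>): from <D>::=s we get {s}; from <D>::=<L> we get {epsilon, s, t}; from <D>::=t <S> <G> we get {t}. So FIRST(<D>) = {epsilon, s, t}.
FOLLOW(<S>) includes $ since <S> is the start symbol.
FOLLOW(<S>): in <G>::=<S> <S> t <K> (occurrence 1), <S> is followed by <S> t <K> with FIRST {s, t}; in <G>::=<S> <S> t <K> (occurrence 2), <S> is followed by t <K> with FIRST {t}; in <D>::=t <S> <G>, <S> is followed by <G> with FIRST {s, t}. Thus FOLLOW(<S>) = {$, s, t}.
FOLLOW(<D>): in <S>::=<G> s <D> t, <D> is followed by t with FIRST {t}; in <K>::=<D> t <D> t (occurrence 1), <D> is followed by t <D> t with FIRST {t}; in <K>::=<D> t <D> t (occurrence 2), <D> is followed by t with FIRST {t}; in <L>::=<K> <D> s t, <D> is followed by s t with FIRST {s}. Thus FOLLOW(<D>) = {s, t}.
FOLLOW(<L>): in <L>::=<G> <L>, the suffix after <L> is empty (adds nothing new); in <D>::=<L>, the suffix after <L> is empty, so FOLLOW(<L>) ⊇ FOLLOW(<D>) = {s, t}. Thus FOLLOW(<L>) = {s, t}.
FOLLOW(<G>): in <S>::=<G> s <D> t, <G> is followed by s <D> t with FIRST {s}; in <L>::=<G>, the suffix after <G> is empty, so FOLLOW(<G>) ⊇ FOLLOW(<L>) = {s, t}; in <L>::=<G> <L>, <G> is followed by <L> with FIRST {epsilon, s, t}; in <L>::=<G> <L>, the suffix after <G> is nullable, so FOLLOW(<G>) ⊇ FOLLOW(<L>) = {s, t}; in <D>::=t <S> <G>, the suffix after <G> is empty, so FOLLOW(<G>) ⊇ FOLLOW(<D>) = {s, t}. Thus FOLLOW(<G>) = {s, t}.
FOLLOW(<K>): in <G>::=<S> <S> t <K>, the suffix after <K> is empty, so FOLLOW(<K>) ⊇ FOLLOW(<G>) = {s, t}; in <L>::=<K> <D> s t, <K> is followed by <D> s t with FIRST {s, t}. Thus FOLLOW(<K>) = {s, t}.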